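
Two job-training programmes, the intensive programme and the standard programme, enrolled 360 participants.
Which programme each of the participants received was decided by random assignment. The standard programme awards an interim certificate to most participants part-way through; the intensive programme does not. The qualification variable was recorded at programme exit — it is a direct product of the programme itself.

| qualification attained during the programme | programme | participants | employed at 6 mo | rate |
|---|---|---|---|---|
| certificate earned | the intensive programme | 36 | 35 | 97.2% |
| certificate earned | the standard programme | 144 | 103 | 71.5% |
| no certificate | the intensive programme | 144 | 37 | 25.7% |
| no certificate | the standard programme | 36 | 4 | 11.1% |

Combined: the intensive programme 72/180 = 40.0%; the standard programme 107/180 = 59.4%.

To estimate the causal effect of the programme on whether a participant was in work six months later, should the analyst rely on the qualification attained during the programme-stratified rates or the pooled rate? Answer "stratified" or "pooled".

Because the programme influences qualification attained during the programme, qualification attained during the programme is a post-treatment mediator, not a confounder. Stratifying on it would bias the estimate; the causal effect is the crude pooled difference.
Pooled: the intensive programme 40.0% vs the standard programme 59.4%; the standard programme is higher overall.

pooled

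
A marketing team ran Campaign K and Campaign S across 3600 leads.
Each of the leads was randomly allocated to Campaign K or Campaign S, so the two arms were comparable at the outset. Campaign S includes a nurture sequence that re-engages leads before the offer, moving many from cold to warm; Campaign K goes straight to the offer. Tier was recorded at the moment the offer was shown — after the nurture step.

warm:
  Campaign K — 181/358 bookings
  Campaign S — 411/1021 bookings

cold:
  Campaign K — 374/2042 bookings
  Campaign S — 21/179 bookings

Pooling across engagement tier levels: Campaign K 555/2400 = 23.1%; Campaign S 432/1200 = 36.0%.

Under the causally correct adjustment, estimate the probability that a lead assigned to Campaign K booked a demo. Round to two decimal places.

Campaign K is higher inside every engagement tier stratum but Campaign S is higher in aggregate. Whether to stratify depends on how engagement tier relates to the campaign.
Because the campaign influences engagement tier, engagement tier is a post-treatment mediator, not a confounder. Stratifying on it would bias the estimate; the causal effect is the crude pooled difference.
So P(outcome | do(Campaign K)) is just the pooled rate for Campaign K: 555/2400 = 0.231.

0.23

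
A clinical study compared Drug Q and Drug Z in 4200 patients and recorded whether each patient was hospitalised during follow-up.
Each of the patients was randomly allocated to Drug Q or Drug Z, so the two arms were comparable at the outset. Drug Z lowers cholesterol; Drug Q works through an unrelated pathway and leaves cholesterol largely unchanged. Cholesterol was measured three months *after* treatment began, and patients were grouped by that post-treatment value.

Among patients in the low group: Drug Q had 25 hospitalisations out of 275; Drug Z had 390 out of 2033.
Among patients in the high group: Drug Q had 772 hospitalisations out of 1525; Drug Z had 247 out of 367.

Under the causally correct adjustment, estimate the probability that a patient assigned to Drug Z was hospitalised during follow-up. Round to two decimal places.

0.27

Drug Q is lower inside every cholesterol stratum but Drug Z is lower in aggregate. Whether to stratify depends on how cholesterol relates to the drug.
Because the drug influences cholesterol, cholesterol is a post-treatment mediator, not a confounder. Stratifying on it would bias the estimate; the causal effect is the crude pooled difference.
So P(outcome | do(Drug Z)) is just the pooled rate for Drug Z: 637/2400 = 0.265.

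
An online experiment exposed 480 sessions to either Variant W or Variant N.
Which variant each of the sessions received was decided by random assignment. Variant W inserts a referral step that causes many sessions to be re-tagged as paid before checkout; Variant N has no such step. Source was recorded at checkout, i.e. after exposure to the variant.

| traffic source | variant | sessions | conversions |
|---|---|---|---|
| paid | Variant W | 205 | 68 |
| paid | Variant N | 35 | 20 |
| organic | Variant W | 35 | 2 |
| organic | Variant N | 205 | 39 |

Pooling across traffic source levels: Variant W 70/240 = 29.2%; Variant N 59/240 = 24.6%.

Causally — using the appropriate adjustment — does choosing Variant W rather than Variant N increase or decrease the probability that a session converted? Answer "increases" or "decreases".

increases

Traffic source lies on the pathway variant → traffic source → outcome, so adjusting for it blocks the indirect effect. For the total causal effect of variant, use the unadjusted pooled rates.
Pooled: Variant W 29.2% vs Variant N 24.6%; Variant W is higher overall.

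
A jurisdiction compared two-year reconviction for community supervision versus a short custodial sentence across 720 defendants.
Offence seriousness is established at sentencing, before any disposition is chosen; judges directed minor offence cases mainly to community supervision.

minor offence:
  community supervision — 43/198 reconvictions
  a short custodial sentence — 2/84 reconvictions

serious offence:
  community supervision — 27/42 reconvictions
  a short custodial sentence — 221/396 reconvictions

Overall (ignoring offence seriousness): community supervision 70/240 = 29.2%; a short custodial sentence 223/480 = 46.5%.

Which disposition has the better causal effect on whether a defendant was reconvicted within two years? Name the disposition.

The stratified and pooled comparisons disagree (a short custodial sentence wins within each offence seriousness; community supervision wins overall), so the answer turns on the causal role of offence seriousness.
Offence seriousness differs across dispositions for reasons unrelated to any effect of the disposition itself, and it separately predicts the outcome — a classic confounder. We must compare within offence seriousness levels.
Within each level — minor offence: 21.7% vs 2.4%; serious offence: 64.3% vs 55.8% — a short custodial sentence is lower every time.

a short custodial sentence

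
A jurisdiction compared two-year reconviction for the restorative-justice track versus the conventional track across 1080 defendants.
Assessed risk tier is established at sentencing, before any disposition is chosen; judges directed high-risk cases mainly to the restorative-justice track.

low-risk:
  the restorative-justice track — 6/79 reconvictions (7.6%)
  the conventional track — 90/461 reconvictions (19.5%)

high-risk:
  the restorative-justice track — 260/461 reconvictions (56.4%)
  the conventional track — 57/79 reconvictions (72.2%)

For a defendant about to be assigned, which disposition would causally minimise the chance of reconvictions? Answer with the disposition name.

the restorative-justice track

Nothing the disposition does changes assessed risk tier; the imbalance is an allocation artefact. With assessed risk tier also predicting the outcome, the pooled figure is confounded, and the within-stratum comparison is the causal one.
Within each level — low-risk: 7.6% vs 19.5%; high-risk: 56.4% vs 72.2% — the restorative-justice track is lower every time.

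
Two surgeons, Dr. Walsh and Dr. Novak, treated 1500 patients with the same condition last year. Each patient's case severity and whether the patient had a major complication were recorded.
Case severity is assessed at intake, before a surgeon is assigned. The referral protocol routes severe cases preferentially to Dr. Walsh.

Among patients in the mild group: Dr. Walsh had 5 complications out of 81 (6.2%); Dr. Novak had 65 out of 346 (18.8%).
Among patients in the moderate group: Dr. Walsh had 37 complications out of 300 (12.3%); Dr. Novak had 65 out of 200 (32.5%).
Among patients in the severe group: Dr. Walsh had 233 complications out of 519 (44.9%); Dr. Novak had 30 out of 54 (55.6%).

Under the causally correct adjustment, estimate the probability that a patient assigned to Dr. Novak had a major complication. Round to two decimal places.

The stratified and pooled comparisons disagree (Dr. Walsh wins within each case severity; Dr. Novak wins overall), so the answer turns on the causal role of case severity.
The imbalance in case severity arose from how patients were allocated, not from anything the surgeon did; and case severity independently affects the outcome. The pooled gap is confounded — condition on case severity.
Standardising Dr. Novak to the population case severity mix: 0.285·65/346 + 0.333·65/200 + 0.382·30/54 = 0.374.

0.37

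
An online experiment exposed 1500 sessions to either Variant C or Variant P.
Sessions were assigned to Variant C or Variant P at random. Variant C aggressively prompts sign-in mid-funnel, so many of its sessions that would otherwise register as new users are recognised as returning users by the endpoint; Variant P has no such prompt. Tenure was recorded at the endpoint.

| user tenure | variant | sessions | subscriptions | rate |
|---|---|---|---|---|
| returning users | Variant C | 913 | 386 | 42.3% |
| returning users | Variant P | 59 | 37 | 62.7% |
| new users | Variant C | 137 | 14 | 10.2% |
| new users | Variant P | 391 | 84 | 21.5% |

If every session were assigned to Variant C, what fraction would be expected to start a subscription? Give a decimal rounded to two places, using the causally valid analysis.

Because the variant influences user tenure, user tenure is a post-treatment mediator, not a confounder. Stratifying on it would bias the estimate; the causal effect is the crude pooled difference.
So P(outcome | do(Variant C)) is just the pooled rate for Variant C: 400/1050 = 0.381.

0.38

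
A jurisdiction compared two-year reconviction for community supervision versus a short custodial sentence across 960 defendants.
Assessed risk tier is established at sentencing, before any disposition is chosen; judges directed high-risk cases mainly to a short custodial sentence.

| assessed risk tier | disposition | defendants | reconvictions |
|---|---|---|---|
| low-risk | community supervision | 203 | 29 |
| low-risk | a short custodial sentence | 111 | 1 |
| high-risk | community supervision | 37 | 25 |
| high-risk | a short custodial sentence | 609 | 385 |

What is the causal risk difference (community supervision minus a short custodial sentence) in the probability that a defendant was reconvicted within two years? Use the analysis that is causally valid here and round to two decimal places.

Nothing the disposition does changes assessed risk tier; the imbalance is an allocation artefact. With assessed risk tier also predicting the outcome, the pooled figure is confounded, and the within-stratum comparison is the causal one.
Adjusting over the population distribution of assessed risk tier: 0.327·(0.143−0.009) + 0.673·(0.676−0.632) = +0.073.

+0.07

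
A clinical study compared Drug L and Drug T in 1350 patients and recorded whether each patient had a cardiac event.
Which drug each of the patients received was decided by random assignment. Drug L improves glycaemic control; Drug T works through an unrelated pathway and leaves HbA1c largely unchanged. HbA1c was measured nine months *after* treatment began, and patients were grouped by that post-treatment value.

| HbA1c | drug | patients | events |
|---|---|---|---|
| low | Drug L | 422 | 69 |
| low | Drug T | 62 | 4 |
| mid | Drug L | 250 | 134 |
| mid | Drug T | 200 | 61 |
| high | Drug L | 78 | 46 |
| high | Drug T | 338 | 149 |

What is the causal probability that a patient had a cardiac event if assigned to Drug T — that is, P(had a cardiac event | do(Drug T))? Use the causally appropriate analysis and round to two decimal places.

0.36

The stratified and pooled comparisons disagree (Drug T wins within each HbA1c; Drug L wins overall), so the answer turns on the causal role of HbA1c.
The distribution of HbA1c is itself part of what the drug does — it is an intermediate outcome. Holding it fixed would remove that part of the effect; the total effect is the pooled difference.
So P(outcome | do(Drug T)) is just the pooled rate for Drug T: 214/600 = 0.357.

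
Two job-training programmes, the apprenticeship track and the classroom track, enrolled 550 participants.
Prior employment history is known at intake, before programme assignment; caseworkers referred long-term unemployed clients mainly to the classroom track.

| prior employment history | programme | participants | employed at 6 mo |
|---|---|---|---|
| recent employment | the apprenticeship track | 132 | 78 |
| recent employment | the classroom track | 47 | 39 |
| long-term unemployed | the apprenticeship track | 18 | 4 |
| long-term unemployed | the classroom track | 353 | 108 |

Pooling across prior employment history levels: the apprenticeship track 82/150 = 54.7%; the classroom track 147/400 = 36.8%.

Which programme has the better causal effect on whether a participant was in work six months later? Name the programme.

the classroom track

the classroom track is higher inside every prior employment history stratum but the apprenticeship track is higher in aggregate. Whether to stratify depends on how prior employment history relates to the programme.
Here prior employment history is a common cause — it drives both which programme a case falls under and the outcome. The crude comparison mixes populations; the stratum-specific rates are the causally relevant ones.
Within each level — recent employment: 59.1% vs 83.0%; long-term unemployed: 22.2% vs 30.6% — the classroom track is higher every time.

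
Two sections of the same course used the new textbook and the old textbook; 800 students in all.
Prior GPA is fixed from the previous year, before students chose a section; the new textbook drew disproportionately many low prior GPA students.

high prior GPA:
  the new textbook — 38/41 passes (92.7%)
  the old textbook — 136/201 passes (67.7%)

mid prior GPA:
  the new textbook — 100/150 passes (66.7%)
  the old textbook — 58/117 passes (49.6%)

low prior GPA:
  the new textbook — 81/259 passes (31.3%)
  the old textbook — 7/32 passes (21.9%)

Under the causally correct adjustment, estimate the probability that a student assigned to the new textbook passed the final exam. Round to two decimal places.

The stratified and pooled comparisons disagree (the new textbook wins within each prior GPA band; the old textbook wins overall), so the answer turns on the causal role of prior GPA band.
Prior GPA band differs across teaching methods for reasons unrelated to any effect of the teaching method itself, and it separately predicts the outcome — a classic confounder. We must compare within prior GPA band levels.
Standardising the new textbook to the population prior GPA band mix: 0.302·38/41 + 0.334·100/150 + 0.364·81/259 = 0.617.

0.62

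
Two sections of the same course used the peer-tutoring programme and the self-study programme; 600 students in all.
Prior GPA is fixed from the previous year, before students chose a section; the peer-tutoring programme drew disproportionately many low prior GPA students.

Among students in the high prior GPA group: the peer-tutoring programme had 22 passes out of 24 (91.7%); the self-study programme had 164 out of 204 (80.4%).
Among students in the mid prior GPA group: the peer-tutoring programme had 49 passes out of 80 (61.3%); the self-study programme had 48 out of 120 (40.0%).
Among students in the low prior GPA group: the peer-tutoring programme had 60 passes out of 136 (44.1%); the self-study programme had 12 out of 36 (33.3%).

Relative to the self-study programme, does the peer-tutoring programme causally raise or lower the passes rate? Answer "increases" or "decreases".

The stratified and pooled comparisons disagree (the peer-tutoring programme wins within each prior GPA band; the self-study programme wins overall), so the answer turns on the causal role of prior GPA band.
Prior GPA band satisfies the back-door criterion: it is not a descendant of the teaching method, and it blocks the spurious path from teaching method to outcome. Adjusting for it (i.e., using the within-prior GPA band rates) gives the causal effect.
Within each level — high prior GPA: 91.7% vs 80.4%; mid prior GPA: 61.3% vs 40.0%; low prior GPA: 44.1% vs 33.3% — the peer-tutoring programme is higher every time.

increases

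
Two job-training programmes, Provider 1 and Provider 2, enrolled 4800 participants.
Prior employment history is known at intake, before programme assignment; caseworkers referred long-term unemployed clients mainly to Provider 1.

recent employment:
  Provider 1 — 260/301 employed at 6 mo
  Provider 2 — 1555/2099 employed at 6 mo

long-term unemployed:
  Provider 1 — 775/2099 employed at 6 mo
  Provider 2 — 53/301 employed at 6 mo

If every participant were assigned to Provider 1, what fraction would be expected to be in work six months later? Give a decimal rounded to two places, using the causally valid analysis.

0.62

Since prior employment history is a pre-existing factor (not a product of the programme) and it affects the outcome on its own, it is a confounder. The stratified rates, not the pooled rate, identify the causal effect.
Standardising Provider 1 to the population prior employment history mix: 0.500·260/301 + 0.500·775/2099 = 0.617.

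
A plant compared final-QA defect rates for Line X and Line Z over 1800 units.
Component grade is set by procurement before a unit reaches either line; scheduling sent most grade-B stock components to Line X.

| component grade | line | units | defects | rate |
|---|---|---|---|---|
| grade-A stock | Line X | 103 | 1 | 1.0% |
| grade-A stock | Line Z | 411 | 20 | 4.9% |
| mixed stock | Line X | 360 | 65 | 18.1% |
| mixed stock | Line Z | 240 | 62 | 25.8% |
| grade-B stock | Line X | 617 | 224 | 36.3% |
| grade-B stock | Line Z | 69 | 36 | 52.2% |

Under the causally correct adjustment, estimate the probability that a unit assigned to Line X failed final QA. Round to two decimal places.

Component grade is set before the line has any effect — it is not caused by the line — and it independently drives the outcome. That makes it a confounder, so the causal comparison is within component grade levels.
Standardising Line X to the population component grade mix: 0.286·1/103 + 0.333·65/360 + 0.381·224/617 = 0.201.

0.20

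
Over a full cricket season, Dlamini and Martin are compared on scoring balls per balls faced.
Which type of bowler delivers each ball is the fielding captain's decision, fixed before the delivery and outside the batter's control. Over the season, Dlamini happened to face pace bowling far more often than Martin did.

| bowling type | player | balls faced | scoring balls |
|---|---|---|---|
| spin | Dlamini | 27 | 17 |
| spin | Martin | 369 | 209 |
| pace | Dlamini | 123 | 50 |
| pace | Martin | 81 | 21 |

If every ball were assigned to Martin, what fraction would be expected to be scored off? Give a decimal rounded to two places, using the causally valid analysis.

0.46

Since bowling type is a pre-existing factor (not a product of the player) and it affects the outcome on its own, it is a confounder. The stratified rates, not the pooled rate, identify the causal effect.
Standardising Martin to the population bowling type mix: 0.660·209/369 + 0.340·21/81 = 0.462.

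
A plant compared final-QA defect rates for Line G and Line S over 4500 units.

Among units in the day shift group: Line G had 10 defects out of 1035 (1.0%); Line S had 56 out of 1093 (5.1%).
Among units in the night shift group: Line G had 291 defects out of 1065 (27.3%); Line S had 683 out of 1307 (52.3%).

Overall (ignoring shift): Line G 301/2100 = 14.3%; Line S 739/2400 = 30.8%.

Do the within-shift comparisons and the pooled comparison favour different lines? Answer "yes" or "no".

no

Within each shift level (day shift 1.0% vs 5.1%; night shift 27.3% vs 52.3%), Line G has the lower rate every time. Pooled: 14.3% vs 30.8% — Line G has the lower rate overall. They agree.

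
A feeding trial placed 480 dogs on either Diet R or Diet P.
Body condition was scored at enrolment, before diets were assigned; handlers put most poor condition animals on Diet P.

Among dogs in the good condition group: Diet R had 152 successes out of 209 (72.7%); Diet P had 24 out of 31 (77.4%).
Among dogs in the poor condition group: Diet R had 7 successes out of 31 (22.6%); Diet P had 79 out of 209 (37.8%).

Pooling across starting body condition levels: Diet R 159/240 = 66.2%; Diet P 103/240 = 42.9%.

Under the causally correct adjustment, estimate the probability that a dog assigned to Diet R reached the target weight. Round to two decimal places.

Diet P is higher inside every starting body condition stratum but Diet R is higher in aggregate. Whether to stratify depends on how starting body condition relates to the diet.
Here starting body condition is a common cause — it drives both which diet a case falls under and the outcome. The crude comparison mixes populations; the stratum-specific rates are the causally relevant ones.
Standardising Diet R to the population starting body condition mix: 0.500·152/209 + 0.500·7/31 = 0.477.

0.48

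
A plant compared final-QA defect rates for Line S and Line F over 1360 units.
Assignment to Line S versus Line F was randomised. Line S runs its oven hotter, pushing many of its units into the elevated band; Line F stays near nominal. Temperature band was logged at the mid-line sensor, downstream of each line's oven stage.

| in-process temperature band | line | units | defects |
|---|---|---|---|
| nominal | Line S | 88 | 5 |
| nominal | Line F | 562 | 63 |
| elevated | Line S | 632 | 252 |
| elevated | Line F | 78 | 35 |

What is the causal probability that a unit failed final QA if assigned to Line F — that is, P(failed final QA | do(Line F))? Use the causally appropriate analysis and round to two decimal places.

0.15

Because the line influences in-process temperature band, in-process temperature band is a post-treatment mediator, not a confounder. Stratifying on it would bias the estimate; the causal effect is the crude pooled difference.
So P(outcome | do(Line F)) is just the pooled rate for Line F: 98/640 = 0.153.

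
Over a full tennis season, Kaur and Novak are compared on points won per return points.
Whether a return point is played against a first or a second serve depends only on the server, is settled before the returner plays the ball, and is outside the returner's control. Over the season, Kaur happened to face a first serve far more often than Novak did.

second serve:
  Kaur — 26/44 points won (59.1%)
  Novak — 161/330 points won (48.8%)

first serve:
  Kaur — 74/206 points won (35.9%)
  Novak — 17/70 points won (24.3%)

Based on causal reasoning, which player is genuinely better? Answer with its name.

Here serve type is a common cause — it drives both which player a case falls under and the outcome. The crude comparison mixes populations; the stratum-specific rates are the causally relevant ones.
Within each level — second serve: 59.1% vs 48.8%; first serve: 35.9% vs 24.3% — Kaur is higher every time.

Kaur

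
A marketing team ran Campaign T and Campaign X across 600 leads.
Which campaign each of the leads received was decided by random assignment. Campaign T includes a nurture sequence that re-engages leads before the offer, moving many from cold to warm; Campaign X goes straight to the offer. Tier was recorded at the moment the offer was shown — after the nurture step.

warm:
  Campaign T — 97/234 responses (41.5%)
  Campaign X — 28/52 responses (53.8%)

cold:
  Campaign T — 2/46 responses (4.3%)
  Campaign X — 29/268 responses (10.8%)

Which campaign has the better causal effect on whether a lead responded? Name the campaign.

Campaign T

Engagement tier is recorded after the campaign and is itself shifted by it — it sits on the causal path from campaign to outcome. Conditioning on a mediator would strip out part of the effect we want; the pooled comparison gives the total causal effect.
Pooled: Campaign T 35.4% vs Campaign X 17.8%; Campaign T is higher overall.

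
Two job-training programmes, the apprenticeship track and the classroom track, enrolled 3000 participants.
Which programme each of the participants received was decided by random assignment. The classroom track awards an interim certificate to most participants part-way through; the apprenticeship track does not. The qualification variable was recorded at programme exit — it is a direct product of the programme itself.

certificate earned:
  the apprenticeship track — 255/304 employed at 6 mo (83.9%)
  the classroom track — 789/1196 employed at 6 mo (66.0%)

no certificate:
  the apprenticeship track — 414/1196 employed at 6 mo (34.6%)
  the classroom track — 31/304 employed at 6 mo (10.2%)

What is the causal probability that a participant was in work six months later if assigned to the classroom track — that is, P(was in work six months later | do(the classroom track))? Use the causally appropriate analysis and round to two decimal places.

0.55

Qualification attained during the programme is recorded after the programme and is itself shifted by it — it sits on the causal path from programme to outcome. Conditioning on a mediator would strip out part of the effect we want; the pooled comparison gives the total causal effect.
So P(outcome | do(the classroom track)) is just the pooled rate for the classroom track: 820/1500 = 0.547.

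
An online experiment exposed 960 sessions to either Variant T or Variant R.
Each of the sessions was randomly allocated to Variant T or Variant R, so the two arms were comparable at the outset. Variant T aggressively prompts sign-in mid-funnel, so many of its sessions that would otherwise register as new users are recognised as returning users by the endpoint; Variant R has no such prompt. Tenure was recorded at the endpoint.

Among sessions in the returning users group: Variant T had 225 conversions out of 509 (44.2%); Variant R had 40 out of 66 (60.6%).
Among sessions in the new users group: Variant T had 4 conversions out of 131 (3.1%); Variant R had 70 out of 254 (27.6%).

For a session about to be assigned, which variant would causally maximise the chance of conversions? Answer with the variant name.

Variant T

The stratified and pooled comparisons disagree (Variant R wins within each user tenure; Variant T wins overall), so the answer turns on the causal role of user tenure.
User tenure is recorded after the variant and is itself shifted by it — it sits on the causal path from variant to outcome. Conditioning on a mediator would strip out part of the effect we want; the pooled comparison gives the total causal effect.
Pooled: Variant T 35.8% vs Variant R 34.4%; Variant T is higher overall.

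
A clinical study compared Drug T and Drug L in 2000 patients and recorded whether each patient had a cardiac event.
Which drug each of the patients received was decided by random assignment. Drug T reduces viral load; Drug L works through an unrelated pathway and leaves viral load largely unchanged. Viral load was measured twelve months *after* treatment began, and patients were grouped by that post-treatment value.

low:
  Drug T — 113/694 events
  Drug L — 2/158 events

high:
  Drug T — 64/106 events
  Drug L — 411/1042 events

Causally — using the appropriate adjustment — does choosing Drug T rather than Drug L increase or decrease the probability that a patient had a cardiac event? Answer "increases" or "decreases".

Viral load lies on the pathway drug → viral load → outcome, so adjusting for it blocks the indirect effect. For the total causal effect of drug, use the unadjusted pooled rates.
Pooled: Drug T 22.1% vs Drug L 34.4%; Drug T is lower overall.

decreases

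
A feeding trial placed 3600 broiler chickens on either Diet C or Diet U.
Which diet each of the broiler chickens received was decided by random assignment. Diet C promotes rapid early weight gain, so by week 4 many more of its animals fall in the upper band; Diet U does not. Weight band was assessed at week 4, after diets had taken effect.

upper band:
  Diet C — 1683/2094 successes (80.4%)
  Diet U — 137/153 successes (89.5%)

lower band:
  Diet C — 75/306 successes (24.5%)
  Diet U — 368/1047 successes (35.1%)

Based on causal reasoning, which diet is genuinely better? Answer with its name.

Week-4 weight band lies on the pathway diet → week-4 weight band → outcome, so adjusting for it blocks the indirect effect. For the total causal effect of diet, use the unadjusted pooled rates.
Pooled: Diet C 73.2% vs Diet U 42.1%; Diet C is higher overall.

Diet C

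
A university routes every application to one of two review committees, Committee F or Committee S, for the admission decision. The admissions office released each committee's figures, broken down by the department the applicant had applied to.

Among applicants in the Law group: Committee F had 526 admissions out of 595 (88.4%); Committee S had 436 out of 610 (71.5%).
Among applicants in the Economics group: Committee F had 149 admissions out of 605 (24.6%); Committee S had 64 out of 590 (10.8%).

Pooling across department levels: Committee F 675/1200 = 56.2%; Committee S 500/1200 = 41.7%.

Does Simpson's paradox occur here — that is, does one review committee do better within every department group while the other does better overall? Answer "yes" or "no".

no

Within each department level (Law 88.4% vs 71.5%; Economics 24.6% vs 10.8%), Committee F has the higher rate every time. Pooled: 56.2% vs 41.7% — Committee F has the higher rate overall. They agree.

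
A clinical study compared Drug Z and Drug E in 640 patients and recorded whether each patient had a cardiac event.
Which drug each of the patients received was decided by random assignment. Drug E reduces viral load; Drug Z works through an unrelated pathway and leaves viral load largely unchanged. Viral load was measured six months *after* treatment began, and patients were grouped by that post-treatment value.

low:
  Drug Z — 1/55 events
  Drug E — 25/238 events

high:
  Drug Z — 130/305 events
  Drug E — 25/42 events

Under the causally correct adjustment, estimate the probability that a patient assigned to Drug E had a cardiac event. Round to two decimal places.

0.18

The viral load-specific comparison favours Drug Z throughout, but the pooled figures favour Drug E. The question is whether to condition on viral load.
Stratifying would compare drugs among patients the drugs themselves sorted into viral load groups — a form of selection on an intermediate. The unconditioned pooled rates give the total causal effect.
So P(outcome | do(Drug E)) is just the pooled rate for Drug E: 50/280 = 0.179.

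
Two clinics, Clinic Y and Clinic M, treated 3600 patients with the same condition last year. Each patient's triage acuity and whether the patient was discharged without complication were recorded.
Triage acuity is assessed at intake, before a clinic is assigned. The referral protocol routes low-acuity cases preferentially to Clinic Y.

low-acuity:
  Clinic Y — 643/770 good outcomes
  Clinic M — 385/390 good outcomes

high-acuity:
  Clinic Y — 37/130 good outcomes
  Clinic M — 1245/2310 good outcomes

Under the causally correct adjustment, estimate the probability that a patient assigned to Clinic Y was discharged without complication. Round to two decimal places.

Within every triage acuity level Clinic M has the higher rate, yet pooled Clinic Y does — Simpson's reversal.
Triage acuity differs across clinics for reasons unrelated to any effect of the clinic itself, and it separately predicts the outcome — a classic confounder. We must compare within triage acuity levels.
Standardising Clinic Y to the population triage acuity mix: 0.322·643/770 + 0.678·37/130 = 0.462.

0.46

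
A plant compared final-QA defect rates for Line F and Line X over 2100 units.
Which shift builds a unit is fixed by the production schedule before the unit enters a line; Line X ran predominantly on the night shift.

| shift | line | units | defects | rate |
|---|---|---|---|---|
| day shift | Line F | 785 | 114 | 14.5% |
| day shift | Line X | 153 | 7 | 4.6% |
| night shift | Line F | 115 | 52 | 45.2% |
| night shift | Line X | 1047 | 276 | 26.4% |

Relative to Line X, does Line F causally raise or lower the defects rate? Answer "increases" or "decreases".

increases

Here shift is a common cause — it drives both which line a case falls under and the outcome. The crude comparison mixes populations; the stratum-specific rates are the causally relevant ones.
Within each level — day shift: 14.5% vs 4.6%; night shift: 45.2% vs 26.4% — Line X is lower every time.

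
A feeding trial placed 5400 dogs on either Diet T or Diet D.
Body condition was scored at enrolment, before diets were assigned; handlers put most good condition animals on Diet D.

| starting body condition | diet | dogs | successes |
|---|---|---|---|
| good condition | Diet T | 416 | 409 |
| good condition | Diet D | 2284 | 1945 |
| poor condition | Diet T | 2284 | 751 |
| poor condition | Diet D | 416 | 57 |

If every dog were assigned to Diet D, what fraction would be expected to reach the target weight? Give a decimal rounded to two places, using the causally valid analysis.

Diet T is higher inside every starting body condition stratum but Diet D is higher in aggregate. Whether to stratify depends on how starting body condition relates to the diet.
Starting body condition is set before the diet has any effect — it is not caused by the diet — and it independently drives the outcome. That makes it a confounder, so the causal comparison is within starting body condition levels.
Standardising Diet D to the population starting body condition mix: 0.500·1945/2284 + 0.500·57/416 = 0.494.

0.49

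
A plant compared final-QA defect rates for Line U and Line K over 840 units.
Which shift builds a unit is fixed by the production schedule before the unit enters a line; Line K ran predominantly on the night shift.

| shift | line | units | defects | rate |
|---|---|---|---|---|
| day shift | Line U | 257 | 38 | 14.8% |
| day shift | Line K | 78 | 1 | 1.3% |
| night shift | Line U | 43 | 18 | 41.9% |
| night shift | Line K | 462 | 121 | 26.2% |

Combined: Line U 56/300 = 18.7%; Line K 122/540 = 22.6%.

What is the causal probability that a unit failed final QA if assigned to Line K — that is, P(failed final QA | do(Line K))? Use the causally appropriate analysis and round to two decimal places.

0.16

Nothing the line does changes shift; the imbalance is an allocation artefact. With shift also predicting the outcome, the pooled figure is confounded, and the within-stratum comparison is the causal one.
Standardising Line K to the population shift mix: 0.399·1/78 + 0.601·121/462 = 0.163.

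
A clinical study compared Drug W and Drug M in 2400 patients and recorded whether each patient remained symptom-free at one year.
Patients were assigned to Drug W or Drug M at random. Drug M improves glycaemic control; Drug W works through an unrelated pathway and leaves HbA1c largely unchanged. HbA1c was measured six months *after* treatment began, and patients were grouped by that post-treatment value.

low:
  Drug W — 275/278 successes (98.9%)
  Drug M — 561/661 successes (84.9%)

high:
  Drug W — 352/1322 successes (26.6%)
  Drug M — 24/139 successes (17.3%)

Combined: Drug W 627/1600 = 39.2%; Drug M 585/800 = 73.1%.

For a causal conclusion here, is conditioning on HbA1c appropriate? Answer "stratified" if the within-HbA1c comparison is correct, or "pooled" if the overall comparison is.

pooled

HbA1c lies on the pathway drug → HbA1c → outcome, so adjusting for it blocks the indirect effect. For the total causal effect of drug, use the unadjusted pooled rates.
Pooled: Drug W 39.2% vs Drug M 73.1%; Drug M is higher overall.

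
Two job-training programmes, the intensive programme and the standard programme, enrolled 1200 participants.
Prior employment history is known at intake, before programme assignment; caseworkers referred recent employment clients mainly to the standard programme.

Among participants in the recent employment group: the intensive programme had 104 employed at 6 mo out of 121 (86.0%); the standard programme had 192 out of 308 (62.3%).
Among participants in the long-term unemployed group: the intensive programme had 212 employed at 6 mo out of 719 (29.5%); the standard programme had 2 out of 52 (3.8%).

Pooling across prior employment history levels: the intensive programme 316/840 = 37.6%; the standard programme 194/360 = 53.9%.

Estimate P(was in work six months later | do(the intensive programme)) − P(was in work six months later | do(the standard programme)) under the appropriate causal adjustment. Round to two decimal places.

Prior employment history is set before the programme has any effect — it is not caused by the programme — and it independently drives the outcome. That makes it a confounder, so the causal comparison is within prior employment history levels.
Adjusting over the population distribution of prior employment history: 0.357·(0.860−0.623) + 0.642·(0.295−0.038) = +0.249.

+0.25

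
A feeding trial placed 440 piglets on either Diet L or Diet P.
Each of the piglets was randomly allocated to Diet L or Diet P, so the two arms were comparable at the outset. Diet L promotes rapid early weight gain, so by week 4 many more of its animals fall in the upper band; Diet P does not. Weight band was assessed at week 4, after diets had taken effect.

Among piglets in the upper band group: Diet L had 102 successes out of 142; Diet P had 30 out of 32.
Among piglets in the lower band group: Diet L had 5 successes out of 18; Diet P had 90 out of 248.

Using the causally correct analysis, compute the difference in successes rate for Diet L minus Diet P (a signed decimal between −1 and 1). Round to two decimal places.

+0.24

Within every week-4 weight band level Diet P has the higher rate, yet pooled Diet L does — Simpson's reversal.
Week-4 weight band lies on the pathway diet → week-4 weight band → outcome, so adjusting for it blocks the indirect effect. For the total causal effect of diet, use the unadjusted pooled rates.
The causal difference is the pooled difference: 0.669 − 0.429 = +0.240.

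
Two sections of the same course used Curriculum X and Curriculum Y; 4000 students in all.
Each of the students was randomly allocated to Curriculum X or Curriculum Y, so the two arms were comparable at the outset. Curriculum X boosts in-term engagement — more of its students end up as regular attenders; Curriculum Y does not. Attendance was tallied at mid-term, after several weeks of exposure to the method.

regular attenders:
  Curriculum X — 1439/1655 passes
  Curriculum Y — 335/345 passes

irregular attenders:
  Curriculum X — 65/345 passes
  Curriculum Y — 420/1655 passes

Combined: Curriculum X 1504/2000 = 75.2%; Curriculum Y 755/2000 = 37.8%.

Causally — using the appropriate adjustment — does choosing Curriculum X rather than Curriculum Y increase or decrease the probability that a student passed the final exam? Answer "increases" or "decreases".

increases

The mid-term attendance-specific comparison favours Curriculum Y throughout, but the pooled figures favour Curriculum X. The question is whether to condition on mid-term attendance.
Stratifying would compare teaching methods among students the teaching methods themselves sorted into mid-term attendance groups — a form of selection on an intermediate. The unconditioned pooled rates give the total causal effect.
Pooled: Curriculum X 75.2% vs Curriculum Y 37.8%; Curriculum X is higher overall.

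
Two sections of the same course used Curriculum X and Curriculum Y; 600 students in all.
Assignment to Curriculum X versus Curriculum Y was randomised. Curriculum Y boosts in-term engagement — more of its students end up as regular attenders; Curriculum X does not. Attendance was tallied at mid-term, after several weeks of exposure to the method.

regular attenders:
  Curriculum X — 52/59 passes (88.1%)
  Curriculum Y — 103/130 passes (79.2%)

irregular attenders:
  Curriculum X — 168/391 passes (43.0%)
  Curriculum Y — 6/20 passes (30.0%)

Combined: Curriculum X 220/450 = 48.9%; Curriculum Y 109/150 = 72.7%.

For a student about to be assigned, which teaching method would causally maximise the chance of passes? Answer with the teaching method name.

Mid-term attendance is downstream of the teaching method. One should not condition on a consequence of treatment, so the overall rates are the right comparison.
Pooled: Curriculum X 48.9% vs Curriculum Y 72.7%; Curriculum Y is higher overall.

Curriculum Y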